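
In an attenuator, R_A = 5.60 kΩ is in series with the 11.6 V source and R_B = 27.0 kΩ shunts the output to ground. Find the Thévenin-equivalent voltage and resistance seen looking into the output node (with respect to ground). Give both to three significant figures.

V_th is the open-circuit tap voltage: 11.6 × 27.0/(5.60 + 27.0) = 9.61 V.
With the supply zeroed, R_A and R_B appear in parallel from the tap: R_th = R_A‖R_B = (5.60 × 27.0)/32.60 = 4.64 kΩ.

V_th = 9.61 V, R_th = 4.64 kΩ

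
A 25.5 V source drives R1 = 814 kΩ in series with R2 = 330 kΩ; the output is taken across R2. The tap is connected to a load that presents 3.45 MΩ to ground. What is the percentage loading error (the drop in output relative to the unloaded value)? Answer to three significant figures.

6.37 %

The divider's output (Thévenin) resistance is R1‖R2 = 234.8 kΩ.
Fractional drop under load = R_th/(R_th + R_L) = 234.8 / (234.8 + 3450) = 0.06372.
So the output falls by 6.37 %.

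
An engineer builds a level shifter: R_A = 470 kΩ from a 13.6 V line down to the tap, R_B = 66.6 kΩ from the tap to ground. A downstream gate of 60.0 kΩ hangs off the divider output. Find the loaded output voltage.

The load sits in parallel with R_B: R_B‖R_L = (66.6 × 60.0) / (66.6 + 60.0) = 31.56 kΩ.
V_out = 13.6 × 31.56 / (470 + 31.56) = 13.6 × 31.56/501.6 = 0.856 V.
(Unloaded it would have been 1.69 V.)

V_out ≈ 0.856 V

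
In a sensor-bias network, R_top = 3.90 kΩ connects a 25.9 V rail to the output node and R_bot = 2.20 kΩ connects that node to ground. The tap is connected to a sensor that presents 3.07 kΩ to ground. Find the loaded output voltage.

The load sits in parallel with R_bot: R_bot‖R_L = (2.20 × 3.07) / (2.20 + 3.07) = 1.282 kΩ.
V_out = 25.9 × 1.282 / (3.90 + 1.282) = 25.9 × 1.282/5.182 = 6.41 V.

V_out ≈ 6.41 V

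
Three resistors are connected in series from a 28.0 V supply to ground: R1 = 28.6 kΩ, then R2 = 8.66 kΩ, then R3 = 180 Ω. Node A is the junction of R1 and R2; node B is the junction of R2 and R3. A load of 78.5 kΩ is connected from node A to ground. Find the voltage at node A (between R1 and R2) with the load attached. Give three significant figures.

Below node A the series string R2+R3 = 8840 Ω sits in parallel with the 78500 Ω load: 7945 Ω.
V_A = 28.0 × 7945/(28600 + 7945) = 6.09 V.

V ≈ 6.09 V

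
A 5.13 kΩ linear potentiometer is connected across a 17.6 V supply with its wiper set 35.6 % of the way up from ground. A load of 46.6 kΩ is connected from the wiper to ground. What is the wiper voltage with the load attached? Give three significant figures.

The wiper splits the pot into (1−α)R = 3.304 kΩ above and αR = 1.826 kΩ below.
Lower section ‖ load = 1.757 kΩ.
V_wiper = 17.6 × 1.757/(3.304 + 1.757) = 6.11 V.

V ≈ 6.11 V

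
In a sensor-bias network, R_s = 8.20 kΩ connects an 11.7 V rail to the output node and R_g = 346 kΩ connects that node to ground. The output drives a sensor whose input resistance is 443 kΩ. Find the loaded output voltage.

V_out ≈ 11.2 V

The load sits in parallel with R_g: R_g‖R_L = (346 × 443) / (346 + 443) = 194.3 kΩ.
V_out = 11.7 × 194.3 / (8.20 + 194.3) = 11.7 × 194.3/202.5 = 11.2 V.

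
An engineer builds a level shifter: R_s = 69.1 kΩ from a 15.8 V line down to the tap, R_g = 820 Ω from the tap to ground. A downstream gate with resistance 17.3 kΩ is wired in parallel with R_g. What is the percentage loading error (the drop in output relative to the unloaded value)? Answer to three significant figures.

4.47 %

The divider's output (Thévenin) resistance is R_s‖R_g = 810.4 Ω.
Fractional drop under load = R_th/(R_th + R_L) = 810.4 / (810.4 + 17300) = 0.04475.
So the output falls by 4.47 %.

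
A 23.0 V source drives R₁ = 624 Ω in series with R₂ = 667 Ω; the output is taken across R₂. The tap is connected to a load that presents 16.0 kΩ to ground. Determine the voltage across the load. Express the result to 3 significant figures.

The load sits in parallel with R₂: R₂‖R_L = (667 × 16000) / (667 + 16000) = 640.3 Ω.
V_out = 23.0 × 640.3 / (624 + 640.3) = 23.0 × 640.3/1264 = 11.6 V.

V_out ≈ 11.6 V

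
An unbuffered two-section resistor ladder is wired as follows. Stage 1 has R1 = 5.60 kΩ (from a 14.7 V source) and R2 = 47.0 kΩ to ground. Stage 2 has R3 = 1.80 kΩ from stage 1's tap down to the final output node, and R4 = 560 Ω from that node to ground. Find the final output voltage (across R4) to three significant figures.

V_out ≈ 0.999 V

Stage 2 presents R3+R4 = 2360 Ω as a load on stage 1's tap.
Stage 1's lower leg becomes R2‖(R3+R4) = 2247 Ω, so V_mid = 14.7 × 2247/7847 = 4.210 V.
Stage 2 is itself unloaded: V_out = V_mid × R4/(R3+R4) = 4.210 × 560/2360 = 0.999 V.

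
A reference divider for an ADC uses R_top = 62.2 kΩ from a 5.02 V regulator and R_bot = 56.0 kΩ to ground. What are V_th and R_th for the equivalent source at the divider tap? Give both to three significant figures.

V_th = 2.38 V, R_th = 29.5 kΩ

V_th is the open-circuit tap voltage: 5.02 × 56.0/(62.2 + 56.0) = 2.38 V.
With the supply zeroed, R_top and R_bot appear in parallel from the tap: R_th = R_top‖R_bot = (62.2 × 56.0)/118.2 = 29.5 kΩ.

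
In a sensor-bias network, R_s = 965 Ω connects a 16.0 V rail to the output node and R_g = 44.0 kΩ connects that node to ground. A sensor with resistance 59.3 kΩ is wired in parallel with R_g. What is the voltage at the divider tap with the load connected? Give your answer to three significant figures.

V_out ≈ 15.4 V

The load sits in parallel with R_g: R_g‖R_L = (44000 × 59300) / (44000 + 59300) = 25260 Ω.
V_out = 16.0 × 25260 / (965 + 25260) = 16.0 × 25260/26220 = 15.4 V.
(Unloaded it would have been 15.7 V.)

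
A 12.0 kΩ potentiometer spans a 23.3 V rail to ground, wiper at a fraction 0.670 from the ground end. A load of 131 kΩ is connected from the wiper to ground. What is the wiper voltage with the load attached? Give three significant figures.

V ≈ 15.3 V

The wiper splits the pot into (1−α)R = 3.960 kΩ above and αR = 8.040 kΩ below.
Lower section ‖ load = 7.575 kΩ.
V_wiper = 23.3 × 7.575/(3.960 + 7.575) = 15.3 V.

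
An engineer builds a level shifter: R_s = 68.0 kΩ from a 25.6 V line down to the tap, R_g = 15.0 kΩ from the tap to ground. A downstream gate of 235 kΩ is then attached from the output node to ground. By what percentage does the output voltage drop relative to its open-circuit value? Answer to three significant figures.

The divider's output (Thévenin) resistance is R_s‖R_g = 12.29 kΩ.
Fractional drop under load = R_th/(R_th + R_L) = 12.29 / (12.29 + 235) = 0.04970.
So the output falls by 4.97 %.

4.97 %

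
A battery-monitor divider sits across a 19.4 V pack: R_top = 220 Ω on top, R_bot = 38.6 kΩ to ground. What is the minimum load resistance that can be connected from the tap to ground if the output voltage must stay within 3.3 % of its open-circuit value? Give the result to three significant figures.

R_L(min) ≈ 6.41 kΩ

Output resistance R_th = R_top‖R_bot = (220 × 38600)/38820 = 218.8 Ω.
The fractional drop is R_th/(R_th + R_L); requiring this ≤ 0.0330 gives R_L ≥ R_th(1/0.0330 − 1) = 218.8 × 29.30 = 6.41 kΩ.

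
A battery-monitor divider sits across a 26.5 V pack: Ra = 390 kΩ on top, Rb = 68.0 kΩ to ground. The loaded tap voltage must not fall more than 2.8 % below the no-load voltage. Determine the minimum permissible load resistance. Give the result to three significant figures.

R_L(min) ≈ 2.01 MΩ

Output resistance R_th = Ra‖Rb = (390 × 68.0)/458.0 = 57.90 kΩ.
The fractional drop is R_th/(R_th + R_L); requiring this ≤ 0.0280 gives R_L ≥ R_th(1/0.0280 − 1) = 57.90 × 34.71 = 2.01 MΩ.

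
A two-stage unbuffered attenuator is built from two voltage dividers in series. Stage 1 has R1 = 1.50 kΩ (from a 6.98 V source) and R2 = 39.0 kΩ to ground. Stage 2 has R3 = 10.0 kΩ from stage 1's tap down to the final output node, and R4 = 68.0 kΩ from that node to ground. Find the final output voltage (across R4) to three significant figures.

V_out ≈ 5.75 V

Stage 2 presents R3+R4 = 78.00 kΩ as a load on stage 1's tap.
Stage 1's lower leg becomes R2‖(R3+R4) = 26.00 kΩ, so V_mid = 6.98 × 26.00/27.50 = 6.599 V.
Stage 2 is itself unloaded: V_out = V_mid × R4/(R3+R4) = 6.599 × 68.0/78.00 = 5.75 V.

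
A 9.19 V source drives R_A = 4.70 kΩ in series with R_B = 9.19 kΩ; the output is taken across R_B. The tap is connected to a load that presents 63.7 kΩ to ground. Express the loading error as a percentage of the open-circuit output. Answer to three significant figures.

The divider's output (Thévenin) resistance is R_A‖R_B = 3.110 kΩ.
Fractional drop under load = R_th/(R_th + R_L) = 3.110 / (3.110 + 63.7) = 0.04654.
So the output falls by 4.65 %.

4.65 %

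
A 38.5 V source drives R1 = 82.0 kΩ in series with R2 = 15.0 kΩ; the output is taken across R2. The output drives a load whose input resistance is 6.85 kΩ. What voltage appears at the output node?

The load sits in parallel with R2: R2‖R_L = (15.0 × 6.85) / (15.0 + 6.85) = 4.703 kΩ.
V_out = 38.5 × 4.703 / (82.0 + 4.703) = 38.5 × 4.703/86.70 = 2.09 V.
(Unloaded it would have been 5.95 V.)

V_out ≈ 2.09 V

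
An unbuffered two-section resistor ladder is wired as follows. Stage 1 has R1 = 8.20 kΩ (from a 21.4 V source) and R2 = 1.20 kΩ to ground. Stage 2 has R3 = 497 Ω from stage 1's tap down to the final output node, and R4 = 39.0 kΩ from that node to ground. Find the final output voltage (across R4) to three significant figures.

V_out ≈ 2.63 V

Stage 2 presents R3+R4 = 39500 Ω as a load on stage 1's tap.
Stage 1's lower leg becomes R2‖(R3+R4) = 1165 Ω, so V_mid = 21.4 × 1165/9365 = 2.661 V.
Stage 2 is itself unloaded: V_out = V_mid × R4/(R3+R4) = 2.661 × 39000/39500 = 2.63 V.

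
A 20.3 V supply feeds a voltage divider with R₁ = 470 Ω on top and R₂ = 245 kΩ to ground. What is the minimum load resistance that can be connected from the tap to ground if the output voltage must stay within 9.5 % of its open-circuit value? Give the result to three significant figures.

Output resistance R_th = R₁‖R₂ = (470 × 245000)/245500 = 469.1 Ω.
The fractional drop is R_th/(R_th + R_L); requiring this ≤ 0.0950 gives R_L ≥ R_th(1/0.0950 − 1) = 469.1 × 9.526 = 4.47 kΩ.

R_L(min) ≈ 4.47 kΩ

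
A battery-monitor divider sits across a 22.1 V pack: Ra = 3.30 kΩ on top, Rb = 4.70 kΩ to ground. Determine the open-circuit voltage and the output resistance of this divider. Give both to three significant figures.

V_th = 13.0 V, R_th = 1.94 kΩ

V_th is the open-circuit tap voltage: 22.1 × 4.70/(3.30 + 4.70) = 13.0 V.
With the supply zeroed, Ra and Rb appear in parallel from the tap: R_th = Ra‖Rb = (3.30 × 4.70)/8.000 = 1.94 kΩ.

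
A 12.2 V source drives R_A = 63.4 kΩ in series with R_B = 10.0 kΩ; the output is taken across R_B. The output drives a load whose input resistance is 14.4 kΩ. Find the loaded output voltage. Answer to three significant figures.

V_out ≈ 1.04 V

The load sits in parallel with R_B: R_B‖R_L = (10.0 × 14.4) / (10.0 + 14.4) = 5.902 kΩ.
V_out = 12.2 × 5.902 / (63.4 + 5.902) = 12.2 × 5.902/69.30 = 1.04 V.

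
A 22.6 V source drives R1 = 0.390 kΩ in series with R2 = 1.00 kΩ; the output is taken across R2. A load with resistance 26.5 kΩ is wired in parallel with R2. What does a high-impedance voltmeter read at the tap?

The load sits in parallel with R2: R2‖R_L = (1000 × 26500) / (1000 + 26500) = 963.6 Ω.
V_out = 22.6 × 963.6 / (390 + 963.6) = 22.6 × 963.6/1354 = 16.1 V.

V_out ≈ 16.1 V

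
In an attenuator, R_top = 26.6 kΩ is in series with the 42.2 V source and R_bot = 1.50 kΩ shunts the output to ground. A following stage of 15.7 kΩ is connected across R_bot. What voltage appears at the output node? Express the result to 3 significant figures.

V_out ≈ 2.07 V

The load sits in parallel with R_bot: R_bot‖R_L = (1.50 × 15.7) / (1.50 + 15.7) = 1.369 kΩ.
V_out = 42.2 × 1.369 / (26.6 + 1.369) = 42.2 × 1.369/27.97 = 2.07 V.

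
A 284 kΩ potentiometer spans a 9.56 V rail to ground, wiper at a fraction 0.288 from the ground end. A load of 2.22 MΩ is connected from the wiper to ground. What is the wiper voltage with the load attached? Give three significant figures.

V ≈ 2.68 V

The wiper splits the pot into (1−α)R = 202.2 kΩ above and αR = 81.79 kΩ below.
Lower section ‖ load = 78.89 kΩ.
V_wiper = 9.56 × 78.89/(202.2 + 78.89) = 2.68 V.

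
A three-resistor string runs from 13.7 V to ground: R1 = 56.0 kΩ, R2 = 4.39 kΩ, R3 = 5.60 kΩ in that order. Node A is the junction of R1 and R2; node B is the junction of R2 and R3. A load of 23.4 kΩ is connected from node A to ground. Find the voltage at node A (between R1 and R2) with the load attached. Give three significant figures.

Below node A the series string R2+R3 = 9.990 kΩ sits in parallel with the 23.4 kΩ load: 7.001 kΩ.
V_A = 13.7 × 7.001/(56.0 + 7.001) = 1.52 V.

V ≈ 1.52 V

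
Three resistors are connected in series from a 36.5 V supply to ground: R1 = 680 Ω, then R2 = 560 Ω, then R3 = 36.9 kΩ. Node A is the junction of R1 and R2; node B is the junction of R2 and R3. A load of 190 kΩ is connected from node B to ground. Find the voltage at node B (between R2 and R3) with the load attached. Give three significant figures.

V ≈ 35.1 V

At node B, R3 is in parallel with the load: R3‖R_L = 30900 Ω.
Below node A the resistance is R2 + (R3‖R_L) = 31460 Ω, so V_A = 36.5 × 31460/32140 = 35.73 V.
Then V_B = V_A × (R3‖R_L)/(R2 + R3‖R_L) = 35.73 × 30900/31460 = 35.1 V.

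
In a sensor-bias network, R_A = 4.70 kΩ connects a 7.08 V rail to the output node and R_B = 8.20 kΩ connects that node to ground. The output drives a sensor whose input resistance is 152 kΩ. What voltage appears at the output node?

V_out ≈ 4.41 V

The load sits in parallel with R_B: R_B‖R_L = (8.20 × 152) / (8.20 + 152) = 7.780 kΩ.
V_out = 7.08 × 7.780 / (4.70 + 7.780) = 7.08 × 7.780/12.48 = 4.41 V.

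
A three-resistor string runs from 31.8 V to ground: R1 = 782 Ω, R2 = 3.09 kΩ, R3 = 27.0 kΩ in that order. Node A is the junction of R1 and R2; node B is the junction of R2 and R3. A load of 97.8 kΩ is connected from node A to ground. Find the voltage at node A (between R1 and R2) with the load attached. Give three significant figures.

Below node A the series string R2+R3 = 30090 Ω sits in parallel with the 97800 Ω load: 23010 Ω.
V_A = 31.8 × 23010/(782 + 23010) = 30.8 V.

V ≈ 30.8 V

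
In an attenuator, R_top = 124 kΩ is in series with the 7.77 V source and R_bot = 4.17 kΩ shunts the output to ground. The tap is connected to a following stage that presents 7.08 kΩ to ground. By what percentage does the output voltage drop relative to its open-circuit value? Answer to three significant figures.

36.3 %

The divider's output (Thévenin) resistance is R_top‖R_bot = 4.034 kΩ.
Fractional drop under load = R_th/(R_th + R_L) = 4.034 / (4.034 + 7.08) = 0.3630.
So the output falls by 36.3 %.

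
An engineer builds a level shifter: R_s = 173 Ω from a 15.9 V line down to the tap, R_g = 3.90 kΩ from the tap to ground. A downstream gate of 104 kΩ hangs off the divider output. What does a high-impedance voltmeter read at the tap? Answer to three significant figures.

V_out ≈ 15.2 V

The load sits in parallel with R_g: R_g‖R_L = (3900 × 104000) / (3900 + 104000) = 3759 Ω.
V_out = 15.9 × 3759 / (173 + 3759) = 15.9 × 3759/3932 = 15.2 V.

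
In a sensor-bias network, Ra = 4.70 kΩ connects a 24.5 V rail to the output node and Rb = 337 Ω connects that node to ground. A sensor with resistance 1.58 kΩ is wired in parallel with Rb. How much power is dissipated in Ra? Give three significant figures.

Total resistance from the source is Ra + (Rb‖R_L) = 4978 Ω, so I = 24.5/4978 Ω = 4.922 mA.
P = I²·Ra = (4.922 mA)² × 4.70 kΩ = 114 mW.

P ≈ 114 mW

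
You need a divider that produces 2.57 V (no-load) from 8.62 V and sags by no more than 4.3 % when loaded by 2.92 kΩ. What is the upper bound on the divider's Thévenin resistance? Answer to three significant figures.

R_th ≤ 131 Ω

Loading drop = R_th/(R_th + R_L) ≤ 0.0430, so R_th ≤ R_L · ε/(1−ε) = 2.92 kΩ × 0.0430/0.9570 = 131 Ω.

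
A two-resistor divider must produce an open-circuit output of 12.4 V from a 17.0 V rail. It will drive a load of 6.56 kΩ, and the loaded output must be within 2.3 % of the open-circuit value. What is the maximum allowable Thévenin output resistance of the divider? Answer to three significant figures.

Loading drop = R_th/(R_th + R_L) ≤ 0.0230, so R_th ≤ R_L · ε/(1−ε) = 6.56 kΩ × 0.0230/0.9770 = 154 Ω.

R_th ≤ 154 Ω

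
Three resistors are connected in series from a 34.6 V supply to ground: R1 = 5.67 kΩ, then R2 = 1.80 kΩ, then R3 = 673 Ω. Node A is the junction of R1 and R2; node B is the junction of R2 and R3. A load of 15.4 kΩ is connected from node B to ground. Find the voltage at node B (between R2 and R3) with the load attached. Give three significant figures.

V ≈ 2.75 V

At node B, R3 is in parallel with the load: R3‖R_L = 644.8 Ω.
Below node A the resistance is R2 + (R3‖R_L) = 2445 Ω, so V_A = 34.6 × 2445/8115 = 10.42 V.
Then V_B = V_A × (R3‖R_L)/(R2 + R3‖R_L) = 10.42 × 644.8/2445 = 2.75 V.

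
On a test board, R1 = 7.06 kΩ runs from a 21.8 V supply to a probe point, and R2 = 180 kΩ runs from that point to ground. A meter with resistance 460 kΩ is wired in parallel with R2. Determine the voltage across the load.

The load sits in parallel with R2: R2‖R_L = (180 × 460) / (180 + 460) = 129.4 kΩ.
V_out = 21.8 × 129.4 / (7.06 + 129.4) = 21.8 × 129.4/136.4 = 20.7 V.
(Unloaded it would have been 21.0 V.)

V_out ≈ 20.7 V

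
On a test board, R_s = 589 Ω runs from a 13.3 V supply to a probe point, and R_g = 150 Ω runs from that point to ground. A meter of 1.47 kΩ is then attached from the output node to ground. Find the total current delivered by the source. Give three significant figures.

I ≈ 18.3 mA

R_g‖R_L = 136.1 Ω, so the source sees R_s + R_g‖R_L = 725.1 Ω.
I = 13.3 V / 725.1 Ω = 18.3 mA.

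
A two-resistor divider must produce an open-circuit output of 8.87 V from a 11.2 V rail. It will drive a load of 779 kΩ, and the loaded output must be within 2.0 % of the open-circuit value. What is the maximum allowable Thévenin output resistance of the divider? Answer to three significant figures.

Loading drop = R_th/(R_th + R_L) ≤ 0.0200, so R_th ≤ R_L · ε/(1−ε) = 779 kΩ × 0.0200/0.9800 = 15.9 kΩ.

R_th ≤ 15.9 kΩ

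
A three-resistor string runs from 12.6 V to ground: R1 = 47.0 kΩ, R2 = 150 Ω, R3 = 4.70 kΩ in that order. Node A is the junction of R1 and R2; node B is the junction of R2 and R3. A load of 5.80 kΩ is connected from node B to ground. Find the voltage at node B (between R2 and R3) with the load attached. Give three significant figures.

At node B, R3 is in parallel with the load: R3‖R_L = 2596 Ω.
Below node A the resistance is R2 + (R3‖R_L) = 2746 Ω, so V_A = 12.6 × 2746/49750 = 0.6956 V.
Then V_B = V_A × (R3‖R_L)/(R2 + R3‖R_L) = 0.6956 × 2596/2746 = 0.658 V.

V ≈ 0.658 V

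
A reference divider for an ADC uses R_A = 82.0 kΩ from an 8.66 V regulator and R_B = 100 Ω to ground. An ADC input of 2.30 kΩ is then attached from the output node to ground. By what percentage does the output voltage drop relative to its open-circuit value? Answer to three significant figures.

4.16 %

The divider's output (Thévenin) resistance is R_A‖R_B = 99.88 Ω.
Fractional drop under load = R_th/(R_th + R_L) = 99.88 / (99.88 + 2300) = 0.04162.
So the output falls by 4.16 %.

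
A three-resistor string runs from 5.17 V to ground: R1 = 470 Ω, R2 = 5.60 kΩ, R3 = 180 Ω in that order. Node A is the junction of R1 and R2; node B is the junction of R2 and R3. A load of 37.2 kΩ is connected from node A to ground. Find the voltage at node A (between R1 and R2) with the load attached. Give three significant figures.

V ≈ 4.73 V

Below node A the series string R2+R3 = 5780 Ω sits in parallel with the 37200 Ω load: 5003 Ω.
V_A = 5.17 × 5003/(470 + 5003) = 4.73 V.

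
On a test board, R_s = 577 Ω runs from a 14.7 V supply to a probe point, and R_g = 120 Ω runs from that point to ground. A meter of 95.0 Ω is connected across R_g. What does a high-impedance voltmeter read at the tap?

The load sits in parallel with R_g: R_g‖R_L = (120 × 95.0) / (120 + 95.0) = 53.02 Ω.
V_out = 14.7 × 53.02 / (577 + 53.02) = 14.7 × 53.02/630.0 = 1.24 V.
(Unloaded it would have been 2.53 V.)

V_out ≈ 1.24 V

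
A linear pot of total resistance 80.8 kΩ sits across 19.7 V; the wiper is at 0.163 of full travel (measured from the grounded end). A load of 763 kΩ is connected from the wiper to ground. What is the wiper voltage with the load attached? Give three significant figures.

The wiper splits the pot into (1−α)R = 67.63 kΩ above and αR = 13.17 kΩ below.
Lower section ‖ load = 12.95 kΩ.
V_wiper = 19.7 × 12.95/(67.63 + 12.95) = 3.17 V.

V ≈ 3.17 V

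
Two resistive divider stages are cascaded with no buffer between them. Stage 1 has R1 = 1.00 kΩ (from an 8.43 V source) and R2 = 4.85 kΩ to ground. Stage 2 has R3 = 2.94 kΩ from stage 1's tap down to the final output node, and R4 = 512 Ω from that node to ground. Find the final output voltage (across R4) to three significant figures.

V_out ≈ 0.836 V

Stage 2 presents R3+R4 = 3452 Ω as a load on stage 1's tap.
Stage 1's lower leg becomes R2‖(R3+R4) = 2017 Ω, so V_mid = 8.43 × 2017/3017 = 5.636 V.
Stage 2 is itself unloaded: V_out = V_mid × R4/(R3+R4) = 5.636 × 512/3452 = 0.836 V.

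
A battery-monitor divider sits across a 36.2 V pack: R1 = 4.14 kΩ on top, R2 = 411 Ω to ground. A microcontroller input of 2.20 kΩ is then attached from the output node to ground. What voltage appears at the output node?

V_out ≈ 2.79 V

The load sits in parallel with R2: R2‖R_L = (411 × 2200) / (411 + 2200) = 346.3 Ω.
V_out = 36.2 × 346.3 / (4140 + 346.3) = 36.2 × 346.3/4486 = 2.79 V.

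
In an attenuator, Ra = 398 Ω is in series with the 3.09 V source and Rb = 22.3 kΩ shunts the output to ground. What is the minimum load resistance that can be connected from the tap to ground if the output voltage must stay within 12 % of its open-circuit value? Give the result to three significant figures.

R_L(min) ≈ 2.87 kΩ

Output resistance R_th = Ra‖Rb = (398 × 22300)/22700 = 391.0 Ω.
The fractional drop is R_th/(R_th + R_L); requiring this ≤ 0.120 gives R_L ≥ R_th(1/0.120 − 1) = 391.0 × 7.333 = 2.87 kΩ.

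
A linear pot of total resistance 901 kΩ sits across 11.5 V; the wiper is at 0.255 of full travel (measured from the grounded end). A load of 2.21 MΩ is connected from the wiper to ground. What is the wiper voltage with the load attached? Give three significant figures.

The wiper splits the pot into (1−α)R = 671.2 kΩ above and αR = 229.8 kΩ below.
Lower section ‖ load = 208.1 kΩ.
V_wiper = 11.5 × 208.1/(671.2 + 208.1) = 2.72 V.

V ≈ 2.72 V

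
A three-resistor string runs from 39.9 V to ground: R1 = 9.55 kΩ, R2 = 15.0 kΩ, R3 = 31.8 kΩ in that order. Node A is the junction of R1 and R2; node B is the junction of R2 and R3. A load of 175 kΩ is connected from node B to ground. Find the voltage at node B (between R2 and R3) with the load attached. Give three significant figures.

V ≈ 20.9 V

At node B, R3 is in parallel with the load: R3‖R_L = 26.91 kΩ.
Below node A the resistance is R2 + (R3‖R_L) = 41.91 kΩ, so V_A = 39.9 × 41.91/51.46 = 32.50 V.
Then V_B = V_A × (R3‖R_L)/(R2 + R3‖R_L) = 32.50 × 26.91/41.91 = 20.9 V.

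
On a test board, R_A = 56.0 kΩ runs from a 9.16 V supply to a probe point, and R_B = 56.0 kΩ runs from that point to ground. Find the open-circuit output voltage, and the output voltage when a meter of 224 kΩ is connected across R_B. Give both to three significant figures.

Unloaded: 4.58 V; loaded: 4.07 V

Open-circuit: V = 9.16 × 56.0/(56.0 + 56.0) = 4.58 V.
With the load, R_B becomes R_B‖R_L = 44.80 kΩ, so V = 9.16 × 44.80/100.8 = 4.07 V.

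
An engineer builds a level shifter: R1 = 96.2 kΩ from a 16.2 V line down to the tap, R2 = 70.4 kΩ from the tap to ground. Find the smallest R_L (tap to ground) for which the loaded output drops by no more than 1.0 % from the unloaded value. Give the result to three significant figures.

Output resistance R_th = R1‖R2 = (96.2 × 70.4)/166.6 = 40.65 kΩ.
The fractional drop is R_th/(R_th + R_L); requiring this ≤ 0.0100 gives R_L ≥ R_th(1/0.0100 − 1) = 40.65 × 99.00 = 4.02 MΩ.

R_L(min) ≈ 4.02 MΩ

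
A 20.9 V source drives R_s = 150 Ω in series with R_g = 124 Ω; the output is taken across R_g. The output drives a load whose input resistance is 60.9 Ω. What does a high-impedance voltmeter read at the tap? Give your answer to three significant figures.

V_out ≈ 4.47 V

The load sits in parallel with R_g: R_g‖R_L = (124 × 60.9) / (124 + 60.9) = 40.84 Ω.
V_out = 20.9 × 40.84 / (150 + 40.84) = 20.9 × 40.84/190.8 = 4.47 V.
(Unloaded it would have been 9.46 V.)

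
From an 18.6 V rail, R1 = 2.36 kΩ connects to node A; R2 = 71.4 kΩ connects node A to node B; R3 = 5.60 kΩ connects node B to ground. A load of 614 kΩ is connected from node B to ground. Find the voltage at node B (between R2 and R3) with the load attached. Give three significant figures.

At node B, R3 is in parallel with the load: R3‖R_L = 5.549 kΩ.
Below node A the resistance is R2 + (R3‖R_L) = 76.95 kΩ, so V_A = 18.6 × 76.95/79.31 = 18.05 V.
Then V_B = V_A × (R3‖R_L)/(R2 + R3‖R_L) = 18.05 × 5.549/76.95 = 1.30 V.

V ≈ 1.30 V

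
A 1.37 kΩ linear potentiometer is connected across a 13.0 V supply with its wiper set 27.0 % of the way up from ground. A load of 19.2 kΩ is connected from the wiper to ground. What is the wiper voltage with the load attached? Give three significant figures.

The wiper splits the pot into (1−α)R = 1000 Ω above and αR = 369.9 Ω below.
Lower section ‖ load = 362.9 Ω.
V_wiper = 13.0 × 362.9/(1000 + 362.9) = 3.46 V.

V ≈ 3.46 V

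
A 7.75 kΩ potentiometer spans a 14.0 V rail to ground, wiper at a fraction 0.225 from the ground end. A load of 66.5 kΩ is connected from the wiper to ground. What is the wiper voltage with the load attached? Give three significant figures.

The wiper splits the pot into (1−α)R = 6.006 kΩ above and αR = 1.744 kΩ below.
Lower section ‖ load = 1.699 kΩ.
V_wiper = 14.0 × 1.699/(6.006 + 1.699) = 3.09 V.

V ≈ 3.09 V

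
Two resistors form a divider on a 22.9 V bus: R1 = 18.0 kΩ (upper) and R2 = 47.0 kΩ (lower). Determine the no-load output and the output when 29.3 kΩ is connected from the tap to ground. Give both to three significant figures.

Unloaded: 16.6 V; loaded: 11.5 V

Open-circuit: V = 22.9 × 47.0/(18.0 + 47.0) = 16.6 V.
With the load, R2 becomes R2‖R_L = 18.05 kΩ, so V = 22.9 × 18.05/36.05 = 11.5 V.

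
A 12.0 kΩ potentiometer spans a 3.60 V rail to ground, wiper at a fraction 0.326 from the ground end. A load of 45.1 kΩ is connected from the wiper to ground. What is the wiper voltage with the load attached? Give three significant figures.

The wiper splits the pot into (1−α)R = 8.088 kΩ above and αR = 3.912 kΩ below.
Lower section ‖ load = 3.600 kΩ.
V_wiper = 3.60 × 3.600/(8.088 + 3.600) = 1.11 V.

V ≈ 1.11 V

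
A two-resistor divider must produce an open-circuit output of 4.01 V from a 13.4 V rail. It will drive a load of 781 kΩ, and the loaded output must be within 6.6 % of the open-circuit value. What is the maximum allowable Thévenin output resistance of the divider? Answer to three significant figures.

R_th ≤ 55.2 kΩ

Loading drop = R_th/(R_th + R_L) ≤ 0.0660, so R_th ≤ R_L · ε/(1−ε) = 781 kΩ × 0.0660/0.9340 = 55.2 kΩ.
(Any R1, R2 with R2/(R1+R2) = 0.299 and R1‖R2 ≤ 55.2 kΩ will meet the spec.)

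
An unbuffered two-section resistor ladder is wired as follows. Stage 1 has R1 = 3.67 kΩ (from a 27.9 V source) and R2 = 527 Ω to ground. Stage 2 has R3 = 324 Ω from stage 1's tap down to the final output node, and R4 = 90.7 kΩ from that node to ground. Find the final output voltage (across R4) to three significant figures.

V_out ≈ 3.47 V

Stage 2 presents R3+R4 = 91020 Ω as a load on stage 1's tap.
Stage 1's lower leg becomes R2‖(R3+R4) = 524.0 Ω, so V_mid = 27.9 × 524.0/4194 = 3.486 V.
Stage 2 is itself unloaded: V_out = V_mid × R4/(R3+R4) = 3.486 × 90700/91020 = 3.47 V.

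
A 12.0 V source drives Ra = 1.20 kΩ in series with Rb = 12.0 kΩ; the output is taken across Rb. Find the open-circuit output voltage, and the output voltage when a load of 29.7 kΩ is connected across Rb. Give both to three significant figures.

Unloaded: 10.9 V; loaded: 10.5 V

Open-circuit: V = 12.0 × 12.0/(1.20 + 12.0) = 10.9 V.
With the load, Rb becomes Rb‖R_L = 8.547 kΩ, so V = 12.0 × 8.547/9.747 = 10.5 V.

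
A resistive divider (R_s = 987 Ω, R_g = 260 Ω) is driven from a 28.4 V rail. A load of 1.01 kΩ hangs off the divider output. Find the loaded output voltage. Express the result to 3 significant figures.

The load sits in parallel with R_g: R_g‖R_L = (260 × 1010) / (260 + 1010) = 206.8 Ω.
V_out = 28.4 × 206.8 / (987 + 206.8) = 28.4 × 206.8/1194 = 4.92 V.
(Unloaded it would have been 5.92 V.)

V_out ≈ 4.92 V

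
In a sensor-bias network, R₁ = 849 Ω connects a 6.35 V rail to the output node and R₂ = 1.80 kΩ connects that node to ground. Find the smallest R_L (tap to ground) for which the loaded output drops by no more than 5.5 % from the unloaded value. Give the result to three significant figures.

Output resistance R_th = R₁‖R₂ = (849 × 1800)/2649 = 576.9 Ω.
The fractional drop is R_th/(R_th + R_L); requiring this ≤ 0.0550 gives R_L ≥ R_th(1/0.0550 − 1) = 576.9 × 17.18 = 9.91 kΩ.

R_L(min) ≈ 9.91 kΩ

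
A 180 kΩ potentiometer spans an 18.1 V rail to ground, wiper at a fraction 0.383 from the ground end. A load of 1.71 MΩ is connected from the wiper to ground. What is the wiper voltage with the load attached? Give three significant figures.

The wiper splits the pot into (1−α)R = 111.1 kΩ above and αR = 68.94 kΩ below.
Lower section ‖ load = 66.27 kΩ.
V_wiper = 18.1 × 66.27/(111.1 + 66.27) = 6.76 V.

V ≈ 6.76 V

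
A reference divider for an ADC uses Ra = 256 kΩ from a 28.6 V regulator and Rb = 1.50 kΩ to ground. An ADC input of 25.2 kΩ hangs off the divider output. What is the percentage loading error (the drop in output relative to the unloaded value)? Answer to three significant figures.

5.59 %

The divider's output (Thévenin) resistance is Ra‖Rb = 1.491 kΩ.
Fractional drop under load = R_th/(R_th + R_L) = 1.491 / (1.491 + 25.2) = 0.05587.
So the output falls by 5.59 %.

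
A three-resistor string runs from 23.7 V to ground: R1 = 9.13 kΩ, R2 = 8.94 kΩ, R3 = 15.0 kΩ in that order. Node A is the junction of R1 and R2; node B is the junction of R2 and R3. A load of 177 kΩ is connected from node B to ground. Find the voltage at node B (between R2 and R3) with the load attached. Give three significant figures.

At node B, R3 is in parallel with the load: R3‖R_L = 13.83 kΩ.
Below node A the resistance is R2 + (R3‖R_L) = 22.77 kΩ, so V_A = 23.7 × 22.77/31.90 = 16.92 V.
Then V_B = V_A × (R3‖R_L)/(R2 + R3‖R_L) = 16.92 × 13.83/22.77 = 10.3 V.

V ≈ 10.3 V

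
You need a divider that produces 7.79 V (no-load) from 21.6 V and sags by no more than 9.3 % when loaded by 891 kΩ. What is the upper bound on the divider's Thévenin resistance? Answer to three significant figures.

R_th ≤ 91.4 kΩ

Loading drop = R_th/(R_th + R_L) ≤ 0.0930, so R_th ≤ R_L · ε/(1−ε) = 891 kΩ × 0.0930/0.9070 = 91.4 kΩ.
(Any R1, R2 with R2/(R1+R2) = 0.361 and R1‖R2 ≤ 91.4 kΩ will meet the spec.)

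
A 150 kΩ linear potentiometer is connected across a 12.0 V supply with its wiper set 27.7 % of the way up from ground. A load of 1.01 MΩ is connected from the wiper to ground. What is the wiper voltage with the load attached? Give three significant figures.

The wiper splits the pot into (1−α)R = 108.5 kΩ above and αR = 41.55 kΩ below.
Lower section ‖ load = 39.91 kΩ.
V_wiper = 12.0 × 39.91/(108.5 + 39.91) = 3.23 V.

V ≈ 3.23 V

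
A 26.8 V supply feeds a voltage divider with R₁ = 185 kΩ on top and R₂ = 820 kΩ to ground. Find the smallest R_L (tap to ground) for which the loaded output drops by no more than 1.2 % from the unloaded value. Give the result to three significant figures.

Output resistance R_th = R₁‖R₂ = (185 × 820)/1005 = 150.9 kΩ.
The fractional drop is R_th/(R_th + R_L); requiring this ≤ 0.0120 gives R_L ≥ R_th(1/0.0120 − 1) = 150.9 × 82.33 = 12.4 MΩ.

R_L(min) ≈ 12.4 MΩ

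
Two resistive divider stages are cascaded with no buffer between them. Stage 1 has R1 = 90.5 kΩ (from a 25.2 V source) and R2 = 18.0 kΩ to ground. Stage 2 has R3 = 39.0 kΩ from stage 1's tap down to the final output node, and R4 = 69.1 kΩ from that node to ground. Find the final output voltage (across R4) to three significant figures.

Stage 2 presents R3+R4 = 108.1 kΩ as a load on stage 1's tap.
Stage 1's lower leg becomes R2‖(R3+R4) = 15.43 kΩ, so V_mid = 25.2 × 15.43/105.9 = 3.671 V.
Stage 2 is itself unloaded: V_out = V_mid × R4/(R3+R4) = 3.671 × 69.1/108.1 = 2.35 V.

V_out ≈ 2.35 V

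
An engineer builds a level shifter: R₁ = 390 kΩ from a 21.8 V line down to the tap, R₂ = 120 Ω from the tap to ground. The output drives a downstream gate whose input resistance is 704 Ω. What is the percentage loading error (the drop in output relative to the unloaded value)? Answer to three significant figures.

The divider's output (Thévenin) resistance is R₁‖R₂ = 120.0 Ω.
Fractional drop under load = R_th/(R_th + R_L) = 120.0 / (120.0 + 704) = 0.1456.
So the output falls by 14.6 %.

14.6 %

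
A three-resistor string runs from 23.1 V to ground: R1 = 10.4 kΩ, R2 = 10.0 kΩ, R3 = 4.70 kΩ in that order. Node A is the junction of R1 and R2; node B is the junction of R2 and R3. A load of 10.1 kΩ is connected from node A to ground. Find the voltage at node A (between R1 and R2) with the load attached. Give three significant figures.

V ≈ 8.44 V

Below node A the series string R2+R3 = 14.70 kΩ sits in parallel with the 10.1 kΩ load: 5.987 kΩ.
V_A = 23.1 × 5.987/(10.4 + 5.987) = 8.44 V.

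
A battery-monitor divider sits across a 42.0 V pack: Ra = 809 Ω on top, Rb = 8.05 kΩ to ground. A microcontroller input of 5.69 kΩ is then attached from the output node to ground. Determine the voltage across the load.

The load sits in parallel with Rb: Rb‖R_L = (8050 × 5690) / (8050 + 5690) = 3334 Ω.
V_out = 42.0 × 3334 / (809 + 3334) = 42.0 × 3334/4143 = 33.8 V.

V_out ≈ 33.8 V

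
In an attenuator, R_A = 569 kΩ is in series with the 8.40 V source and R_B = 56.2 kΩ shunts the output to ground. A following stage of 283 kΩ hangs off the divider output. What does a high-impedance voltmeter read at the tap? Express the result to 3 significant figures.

The load sits in parallel with R_B: R_B‖R_L = (56.2 × 283) / (56.2 + 283) = 46.89 kΩ.
V_out = 8.40 × 46.89 / (569 + 46.89) = 8.40 × 46.89/615.9 = 0.640 V.

V_out ≈ 0.640 V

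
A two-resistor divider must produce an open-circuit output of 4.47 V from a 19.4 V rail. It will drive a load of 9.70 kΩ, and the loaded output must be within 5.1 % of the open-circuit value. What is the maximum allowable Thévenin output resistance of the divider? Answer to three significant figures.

R_th ≤ 521 Ω

Loading drop = R_th/(R_th + R_L) ≤ 0.0510, so R_th ≤ R_L · ε/(1−ε) = 9.70 kΩ × 0.0510/0.9490 = 521 Ω.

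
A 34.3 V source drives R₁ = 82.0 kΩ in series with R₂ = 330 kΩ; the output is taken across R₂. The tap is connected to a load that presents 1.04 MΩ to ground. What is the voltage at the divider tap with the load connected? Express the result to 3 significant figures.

V_out ≈ 25.8 V

The load sits in parallel with R₂: R₂‖R_L = (330 × 1040) / (330 + 1040) = 250.5 kΩ.
V_out = 34.3 × 250.5 / (82.0 + 250.5) = 34.3 × 250.5/332.5 = 25.8 V.
(Unloaded it would have been 27.5 V.)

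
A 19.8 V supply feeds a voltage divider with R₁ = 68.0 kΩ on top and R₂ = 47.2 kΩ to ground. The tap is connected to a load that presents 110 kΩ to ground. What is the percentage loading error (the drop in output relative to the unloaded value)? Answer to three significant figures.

20.2 %

Unloaded V = 19.8 × 47.2/115.2 = 8.113 V.
Loaded: R₂‖R_L = 33.03 kΩ, giving V = 19.8 × 33.03/101.0 = 6.473 V.
Drop = (8.113 − 6.473) / 8.113 = 20.2 %.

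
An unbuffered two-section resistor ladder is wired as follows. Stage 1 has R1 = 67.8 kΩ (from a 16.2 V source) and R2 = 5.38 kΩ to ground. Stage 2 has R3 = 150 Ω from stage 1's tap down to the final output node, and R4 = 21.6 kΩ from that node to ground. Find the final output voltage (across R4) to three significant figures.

Stage 2 presents R3+R4 = 21750 Ω as a load on stage 1's tap.
Stage 1's lower leg becomes R2‖(R3+R4) = 4313 Ω, so V_mid = 16.2 × 4313/72110 = 0.9689 V.
Stage 2 is itself unloaded: V_out = V_mid × R4/(R3+R4) = 0.9689 × 21600/21750 = 0.962 V.

V_out ≈ 0.962 V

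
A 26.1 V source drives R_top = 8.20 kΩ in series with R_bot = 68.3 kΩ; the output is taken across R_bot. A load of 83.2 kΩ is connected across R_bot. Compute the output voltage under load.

The load sits in parallel with R_bot: R_bot‖R_L = (68.3 × 83.2) / (68.3 + 83.2) = 37.51 kΩ.
V_out = 26.1 × 37.51 / (8.20 + 37.51) = 26.1 × 37.51/45.71 = 21.4 V.

V_out ≈ 21.4 V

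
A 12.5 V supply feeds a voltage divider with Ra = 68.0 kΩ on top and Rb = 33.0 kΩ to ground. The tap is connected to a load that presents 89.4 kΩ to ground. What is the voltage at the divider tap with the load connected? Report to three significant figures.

The load sits in parallel with Rb: Rb‖R_L = (33.0 × 89.4) / (33.0 + 89.4) = 24.10 kΩ.
V_out = 12.5 × 24.10 / (68.0 + 24.10) = 12.5 × 24.10/92.10 = 3.27 V.

V_out ≈ 3.27 V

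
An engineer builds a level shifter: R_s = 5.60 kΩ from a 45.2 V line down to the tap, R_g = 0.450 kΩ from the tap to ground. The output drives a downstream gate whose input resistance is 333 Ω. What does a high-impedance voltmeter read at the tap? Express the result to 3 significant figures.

V_out ≈ 1.49 V

The load sits in parallel with R_g: R_g‖R_L = (450 × 333) / (450 + 333) = 191.4 Ω.
V_out = 45.2 × 191.4 / (5600 + 191.4) = 45.2 × 191.4/5791 = 1.49 V.
(Unloaded it would have been 3.36 V.)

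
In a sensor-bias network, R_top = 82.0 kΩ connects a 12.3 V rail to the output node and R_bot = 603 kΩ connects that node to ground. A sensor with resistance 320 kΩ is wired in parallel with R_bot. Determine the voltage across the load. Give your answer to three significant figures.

The load sits in parallel with R_bot: R_bot‖R_L = (603 × 320) / (603 + 320) = 209.1 kΩ.
V_out = 12.3 × 209.1 / (82.0 + 209.1) = 12.3 × 209.1/291.1 = 8.83 V.

V_out ≈ 8.83 V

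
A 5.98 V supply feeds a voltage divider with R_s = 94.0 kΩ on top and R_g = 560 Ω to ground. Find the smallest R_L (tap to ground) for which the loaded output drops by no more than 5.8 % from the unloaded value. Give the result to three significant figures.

R_L(min) ≈ 9.04 kΩ

Output resistance R_th = R_s‖R_g = (94000 × 560)/94560 = 556.7 Ω.
The fractional drop is R_th/(R_th + R_L); requiring this ≤ 0.0580 gives R_L ≥ R_th(1/0.0580 − 1) = 556.7 × 16.24 = 9.04 kΩ.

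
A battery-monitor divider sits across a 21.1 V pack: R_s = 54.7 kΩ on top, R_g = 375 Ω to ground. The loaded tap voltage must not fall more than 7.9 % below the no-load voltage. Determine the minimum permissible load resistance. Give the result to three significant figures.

R_L(min) ≈ 4.34 kΩ

Output resistance R_th = R_s‖R_g = (54700 × 375)/55080 = 372.4 Ω.
The fractional drop is R_th/(R_th + R_L); requiring this ≤ 0.0790 gives R_L ≥ R_th(1/0.0790 − 1) = 372.4 × 11.66 = 4.34 kΩ.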